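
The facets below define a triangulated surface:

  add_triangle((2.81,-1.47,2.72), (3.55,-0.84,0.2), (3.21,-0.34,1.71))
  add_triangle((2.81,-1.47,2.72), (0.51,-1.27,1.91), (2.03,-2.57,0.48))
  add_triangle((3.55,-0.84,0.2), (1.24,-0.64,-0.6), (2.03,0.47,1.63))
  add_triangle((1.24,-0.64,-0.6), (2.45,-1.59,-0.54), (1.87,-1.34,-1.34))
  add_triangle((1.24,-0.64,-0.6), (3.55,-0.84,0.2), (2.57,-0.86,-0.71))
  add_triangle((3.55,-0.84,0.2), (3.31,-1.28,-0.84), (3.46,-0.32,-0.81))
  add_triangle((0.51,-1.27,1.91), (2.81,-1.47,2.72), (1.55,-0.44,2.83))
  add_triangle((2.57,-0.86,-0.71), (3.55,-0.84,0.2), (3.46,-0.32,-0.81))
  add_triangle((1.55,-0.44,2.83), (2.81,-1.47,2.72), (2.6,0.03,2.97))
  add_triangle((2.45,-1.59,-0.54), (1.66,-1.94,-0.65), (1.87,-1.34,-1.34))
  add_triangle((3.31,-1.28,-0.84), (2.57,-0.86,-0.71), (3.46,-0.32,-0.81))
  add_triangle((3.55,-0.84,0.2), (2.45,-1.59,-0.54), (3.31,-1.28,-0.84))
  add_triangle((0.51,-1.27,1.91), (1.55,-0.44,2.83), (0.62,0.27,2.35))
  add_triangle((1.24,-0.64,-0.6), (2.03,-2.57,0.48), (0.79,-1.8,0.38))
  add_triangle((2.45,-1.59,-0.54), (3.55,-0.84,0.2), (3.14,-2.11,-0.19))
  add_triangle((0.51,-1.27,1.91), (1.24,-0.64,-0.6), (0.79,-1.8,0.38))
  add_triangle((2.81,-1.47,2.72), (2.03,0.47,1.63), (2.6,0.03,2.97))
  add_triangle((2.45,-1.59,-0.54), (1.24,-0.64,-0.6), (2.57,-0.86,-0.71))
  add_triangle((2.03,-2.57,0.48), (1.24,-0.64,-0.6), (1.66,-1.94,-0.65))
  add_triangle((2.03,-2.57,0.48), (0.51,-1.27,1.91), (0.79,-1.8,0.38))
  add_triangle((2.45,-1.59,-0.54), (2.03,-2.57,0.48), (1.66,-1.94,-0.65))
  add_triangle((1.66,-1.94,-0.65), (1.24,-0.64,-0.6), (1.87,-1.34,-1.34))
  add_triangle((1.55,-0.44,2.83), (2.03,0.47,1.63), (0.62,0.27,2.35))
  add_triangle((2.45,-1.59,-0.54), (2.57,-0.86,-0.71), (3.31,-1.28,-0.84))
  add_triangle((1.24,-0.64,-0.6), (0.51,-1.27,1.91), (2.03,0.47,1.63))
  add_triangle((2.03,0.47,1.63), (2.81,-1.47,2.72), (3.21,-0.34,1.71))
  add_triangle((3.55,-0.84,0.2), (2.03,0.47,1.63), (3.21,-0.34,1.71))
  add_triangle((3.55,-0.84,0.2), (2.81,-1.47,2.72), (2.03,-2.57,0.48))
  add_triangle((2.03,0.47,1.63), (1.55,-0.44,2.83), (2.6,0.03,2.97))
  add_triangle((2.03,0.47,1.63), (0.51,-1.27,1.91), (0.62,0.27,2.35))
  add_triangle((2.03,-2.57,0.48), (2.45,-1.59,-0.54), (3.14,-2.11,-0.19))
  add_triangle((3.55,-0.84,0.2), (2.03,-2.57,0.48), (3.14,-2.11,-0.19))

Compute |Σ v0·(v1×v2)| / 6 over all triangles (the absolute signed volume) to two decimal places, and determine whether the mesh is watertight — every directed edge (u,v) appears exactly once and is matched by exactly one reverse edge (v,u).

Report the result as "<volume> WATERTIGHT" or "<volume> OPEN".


Per-triangle v0·(v1×v2)/6:
  t1: +1.3643
  t2: +1.6980
  t3: +0.0658
  t4: +0.0793
  t5: -0.0755
  t6: +0.5983
  t7: +0.8707
  t8: -0.4020
  t9: +0.7869
  t10: +0.3122
  t11: +0.0375
  t12: +0.4143
  t13: +0.4668
  t14: +0.1809
  t15: +0.3291
  t16: -0.4620
  t17: +0.5433
  t18: +0.0981
  t19: -0.2791
  t20: +0.4434
  t21: +0.4720
  t22: -0.1093
  t23: +0.5684
  t24: +0.0145
  t25: -1.2200
  t26: +0.7923
  t27: +0.4836
  t28: +2.9931
  t29: +0.0683
  t30: -0.9340
  t31: +0.2295
  t32: +0.7494
Σ = +11.1781 → |volume| = 11.18

Directed edges: 96 total, each appears once with its reverse present → watertight.

11.18 WATERTIGHT


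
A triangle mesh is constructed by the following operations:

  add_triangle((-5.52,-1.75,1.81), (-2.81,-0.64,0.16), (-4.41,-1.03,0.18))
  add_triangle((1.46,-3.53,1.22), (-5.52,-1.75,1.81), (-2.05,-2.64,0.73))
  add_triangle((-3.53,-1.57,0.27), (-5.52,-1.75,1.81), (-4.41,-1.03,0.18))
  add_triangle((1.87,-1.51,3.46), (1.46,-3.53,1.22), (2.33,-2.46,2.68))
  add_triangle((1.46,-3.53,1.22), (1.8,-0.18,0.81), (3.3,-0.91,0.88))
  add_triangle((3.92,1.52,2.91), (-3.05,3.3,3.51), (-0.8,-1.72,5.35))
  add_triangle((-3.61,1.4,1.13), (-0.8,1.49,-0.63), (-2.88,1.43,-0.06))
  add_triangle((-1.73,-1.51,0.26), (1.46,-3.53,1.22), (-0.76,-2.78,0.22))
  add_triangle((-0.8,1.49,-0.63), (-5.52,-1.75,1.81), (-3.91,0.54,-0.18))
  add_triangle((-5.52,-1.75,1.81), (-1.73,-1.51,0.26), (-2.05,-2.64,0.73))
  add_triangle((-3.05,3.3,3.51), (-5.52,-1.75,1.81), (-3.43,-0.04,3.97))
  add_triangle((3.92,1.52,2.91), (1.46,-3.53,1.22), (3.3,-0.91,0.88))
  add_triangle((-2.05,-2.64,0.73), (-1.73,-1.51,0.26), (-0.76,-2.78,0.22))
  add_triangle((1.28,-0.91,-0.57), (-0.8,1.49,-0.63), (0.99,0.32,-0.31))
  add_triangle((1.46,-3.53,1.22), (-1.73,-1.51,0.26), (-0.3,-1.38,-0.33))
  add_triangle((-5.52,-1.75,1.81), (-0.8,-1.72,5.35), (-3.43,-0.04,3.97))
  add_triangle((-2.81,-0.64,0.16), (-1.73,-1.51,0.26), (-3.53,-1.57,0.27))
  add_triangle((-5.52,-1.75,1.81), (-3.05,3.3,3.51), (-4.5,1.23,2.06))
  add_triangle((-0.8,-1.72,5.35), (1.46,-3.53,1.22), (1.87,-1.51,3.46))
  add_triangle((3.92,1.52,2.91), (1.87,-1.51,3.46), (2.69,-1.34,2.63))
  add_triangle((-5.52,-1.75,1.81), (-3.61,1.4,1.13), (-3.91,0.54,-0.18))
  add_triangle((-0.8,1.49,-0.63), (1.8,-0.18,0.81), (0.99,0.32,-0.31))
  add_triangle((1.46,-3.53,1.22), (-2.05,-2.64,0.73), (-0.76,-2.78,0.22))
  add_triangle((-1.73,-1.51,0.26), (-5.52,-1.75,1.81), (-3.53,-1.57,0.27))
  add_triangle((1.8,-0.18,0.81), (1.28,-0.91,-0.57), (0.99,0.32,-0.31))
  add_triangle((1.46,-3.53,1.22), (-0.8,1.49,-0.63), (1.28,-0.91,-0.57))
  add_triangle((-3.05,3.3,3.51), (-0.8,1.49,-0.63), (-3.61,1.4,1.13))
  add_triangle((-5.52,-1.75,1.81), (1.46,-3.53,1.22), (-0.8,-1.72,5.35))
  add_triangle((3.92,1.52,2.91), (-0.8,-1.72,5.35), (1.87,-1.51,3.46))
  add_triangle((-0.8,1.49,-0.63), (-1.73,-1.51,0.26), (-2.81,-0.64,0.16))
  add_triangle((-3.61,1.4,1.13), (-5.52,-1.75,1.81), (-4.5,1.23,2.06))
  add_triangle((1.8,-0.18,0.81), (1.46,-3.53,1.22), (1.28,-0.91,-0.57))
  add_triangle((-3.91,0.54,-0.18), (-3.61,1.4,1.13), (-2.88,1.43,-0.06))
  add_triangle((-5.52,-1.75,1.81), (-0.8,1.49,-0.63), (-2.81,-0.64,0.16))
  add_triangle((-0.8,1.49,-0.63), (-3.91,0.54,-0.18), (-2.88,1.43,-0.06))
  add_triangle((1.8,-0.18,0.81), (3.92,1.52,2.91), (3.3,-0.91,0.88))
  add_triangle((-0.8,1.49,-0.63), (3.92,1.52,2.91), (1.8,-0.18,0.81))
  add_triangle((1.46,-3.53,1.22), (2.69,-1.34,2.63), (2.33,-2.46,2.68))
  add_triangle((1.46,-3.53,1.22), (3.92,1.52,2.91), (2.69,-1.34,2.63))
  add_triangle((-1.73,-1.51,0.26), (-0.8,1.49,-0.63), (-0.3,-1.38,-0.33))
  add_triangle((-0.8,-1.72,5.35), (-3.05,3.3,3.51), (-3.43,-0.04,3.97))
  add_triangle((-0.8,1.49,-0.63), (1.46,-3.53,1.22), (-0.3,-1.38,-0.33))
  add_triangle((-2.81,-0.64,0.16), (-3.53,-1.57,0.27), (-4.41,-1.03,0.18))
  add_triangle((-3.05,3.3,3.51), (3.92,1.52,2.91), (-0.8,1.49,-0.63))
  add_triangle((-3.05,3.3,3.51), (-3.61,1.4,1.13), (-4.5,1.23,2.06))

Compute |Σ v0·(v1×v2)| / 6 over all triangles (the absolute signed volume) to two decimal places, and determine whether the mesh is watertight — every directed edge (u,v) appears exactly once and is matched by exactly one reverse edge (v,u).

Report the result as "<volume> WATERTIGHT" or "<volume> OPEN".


119.09 OPEN

Per-triangle v0·(v1×v2)/6:
  t1: +0.0343
  t2: +2.8978
  t3: +0.8257
  t4: +0.9281
  t5: -0.7122
  t6: +22.7260
  t7: +0.5166
  t8: -0.7319
  t9: -0.8845
  t10: +0.6137
  t11: +8.7509
  t12: +4.3956
  t13: +0.2315
  t14: +0.2411
  t15: +0.9837
  t16: +8.7411
  t17: -0.0219
  t18: +3.8401
  t19: +6.0972
  t20: +2.3012
  t21: +3.3347
  t22: +0.2856
  t23: +1.1644
  t24: +0.6576
  t25: +0.3213
  t26: +0.1568
  t27: +2.9353
  t28: +16.3976
  t29: +6.7714
  t30: +0.2266
  t31: +1.4994
  t32: +1.2955
  t33: +0.8293
  t34: +1.0154
  t35: +0.4643
  t36: -0.1476
  t37: +0.6396
  t38: +0.6259
  t39: +1.4822
  t40: +0.4785
  t41: +8.4162
  t42: -0.0283
  t43: -0.0263
  t44: +6.8970
  t45: +1.6218
Σ = +119.0886 → |volume| = 119.09

Directed edges: 135 total; 3 unmatched, e.g. (2.33,-2.46,2.68)→(1.87,-1.51,3.46) → open.


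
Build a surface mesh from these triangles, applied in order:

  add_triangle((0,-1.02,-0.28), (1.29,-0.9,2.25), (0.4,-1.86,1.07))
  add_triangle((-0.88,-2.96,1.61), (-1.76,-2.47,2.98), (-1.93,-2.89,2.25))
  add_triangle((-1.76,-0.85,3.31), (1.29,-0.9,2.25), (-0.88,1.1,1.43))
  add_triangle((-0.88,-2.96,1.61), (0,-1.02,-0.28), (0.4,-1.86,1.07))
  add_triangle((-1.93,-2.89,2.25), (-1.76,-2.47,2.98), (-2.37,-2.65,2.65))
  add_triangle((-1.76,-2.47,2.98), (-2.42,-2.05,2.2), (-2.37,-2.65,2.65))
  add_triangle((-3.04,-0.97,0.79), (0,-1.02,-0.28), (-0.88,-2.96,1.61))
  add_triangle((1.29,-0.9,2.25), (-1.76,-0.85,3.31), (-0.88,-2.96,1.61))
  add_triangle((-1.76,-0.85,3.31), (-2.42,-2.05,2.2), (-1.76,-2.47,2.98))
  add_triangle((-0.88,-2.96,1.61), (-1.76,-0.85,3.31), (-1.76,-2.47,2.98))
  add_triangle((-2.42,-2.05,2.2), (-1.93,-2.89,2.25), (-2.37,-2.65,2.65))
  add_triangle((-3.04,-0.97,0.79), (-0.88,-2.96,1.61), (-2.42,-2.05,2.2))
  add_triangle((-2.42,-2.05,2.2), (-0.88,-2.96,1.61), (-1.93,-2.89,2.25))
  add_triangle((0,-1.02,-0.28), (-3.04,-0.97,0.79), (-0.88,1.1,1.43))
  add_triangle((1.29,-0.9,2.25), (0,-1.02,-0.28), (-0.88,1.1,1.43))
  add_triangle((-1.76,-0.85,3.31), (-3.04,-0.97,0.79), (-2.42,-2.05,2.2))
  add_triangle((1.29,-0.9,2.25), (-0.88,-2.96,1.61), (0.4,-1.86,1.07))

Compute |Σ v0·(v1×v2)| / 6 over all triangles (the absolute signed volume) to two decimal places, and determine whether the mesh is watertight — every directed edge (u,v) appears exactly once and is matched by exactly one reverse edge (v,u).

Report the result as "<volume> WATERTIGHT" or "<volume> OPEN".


Per-triangle v0·(v1×v2)/6:
  t1: +0.1768
  t2: +0.5214
  t3: +1.9912
  t4: +0.4012
  t5: +0.2744
  t6: +0.1619
  t7: +1.0940
  t8: +3.4972
  t9: +1.0320
  t10: +0.2240
  t11: +0.1224
  t12: +1.2384
  t13: +0.0325
  t14: -0.4250
  t15: -0.6209
  t16: +1.6173
  t17: +0.7829
Σ = +12.1218 → |volume| = 12.12

Directed edges: 51 total; 3 unmatched, e.g. (-0.88,1.1,1.43)→(-1.76,-0.85,3.31) → open.

12.12 OPEN


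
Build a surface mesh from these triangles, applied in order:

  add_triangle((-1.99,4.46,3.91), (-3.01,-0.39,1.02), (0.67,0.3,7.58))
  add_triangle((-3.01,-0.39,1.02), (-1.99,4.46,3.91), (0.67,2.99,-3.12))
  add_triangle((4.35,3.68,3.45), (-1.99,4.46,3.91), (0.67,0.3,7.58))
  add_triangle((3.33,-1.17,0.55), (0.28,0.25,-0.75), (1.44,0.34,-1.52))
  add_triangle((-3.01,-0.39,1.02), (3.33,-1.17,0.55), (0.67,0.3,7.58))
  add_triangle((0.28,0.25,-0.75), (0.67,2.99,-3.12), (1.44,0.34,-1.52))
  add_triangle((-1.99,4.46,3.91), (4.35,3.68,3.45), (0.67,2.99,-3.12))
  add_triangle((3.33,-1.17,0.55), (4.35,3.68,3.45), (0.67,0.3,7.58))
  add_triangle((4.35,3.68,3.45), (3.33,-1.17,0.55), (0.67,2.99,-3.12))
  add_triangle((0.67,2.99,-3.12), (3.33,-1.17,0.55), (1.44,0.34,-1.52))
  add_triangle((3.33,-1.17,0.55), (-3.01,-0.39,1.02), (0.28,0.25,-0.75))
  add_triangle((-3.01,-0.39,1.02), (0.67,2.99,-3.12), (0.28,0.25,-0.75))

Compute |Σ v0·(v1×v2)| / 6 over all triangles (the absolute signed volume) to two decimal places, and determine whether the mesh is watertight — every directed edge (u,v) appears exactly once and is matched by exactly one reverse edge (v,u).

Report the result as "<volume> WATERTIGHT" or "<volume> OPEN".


Per-triangle v0·(v1×v2)/6:
  t1: +18.1315
  t2: +11.5595
  t3: +32.4564
  t4: +0.0340
  t5: +6.4517
  t6: +0.2024
  t7: +25.9053
  t8: +20.7796
  t9: +14.2284
  t10: +1.6299
  t11: +0.3464
  t12: +0.6440
Σ = +132.3689 → |volume| = 132.37

Directed edges: 36 total, each appears once with its reverse present → watertight.

132.37 WATERTIGHT


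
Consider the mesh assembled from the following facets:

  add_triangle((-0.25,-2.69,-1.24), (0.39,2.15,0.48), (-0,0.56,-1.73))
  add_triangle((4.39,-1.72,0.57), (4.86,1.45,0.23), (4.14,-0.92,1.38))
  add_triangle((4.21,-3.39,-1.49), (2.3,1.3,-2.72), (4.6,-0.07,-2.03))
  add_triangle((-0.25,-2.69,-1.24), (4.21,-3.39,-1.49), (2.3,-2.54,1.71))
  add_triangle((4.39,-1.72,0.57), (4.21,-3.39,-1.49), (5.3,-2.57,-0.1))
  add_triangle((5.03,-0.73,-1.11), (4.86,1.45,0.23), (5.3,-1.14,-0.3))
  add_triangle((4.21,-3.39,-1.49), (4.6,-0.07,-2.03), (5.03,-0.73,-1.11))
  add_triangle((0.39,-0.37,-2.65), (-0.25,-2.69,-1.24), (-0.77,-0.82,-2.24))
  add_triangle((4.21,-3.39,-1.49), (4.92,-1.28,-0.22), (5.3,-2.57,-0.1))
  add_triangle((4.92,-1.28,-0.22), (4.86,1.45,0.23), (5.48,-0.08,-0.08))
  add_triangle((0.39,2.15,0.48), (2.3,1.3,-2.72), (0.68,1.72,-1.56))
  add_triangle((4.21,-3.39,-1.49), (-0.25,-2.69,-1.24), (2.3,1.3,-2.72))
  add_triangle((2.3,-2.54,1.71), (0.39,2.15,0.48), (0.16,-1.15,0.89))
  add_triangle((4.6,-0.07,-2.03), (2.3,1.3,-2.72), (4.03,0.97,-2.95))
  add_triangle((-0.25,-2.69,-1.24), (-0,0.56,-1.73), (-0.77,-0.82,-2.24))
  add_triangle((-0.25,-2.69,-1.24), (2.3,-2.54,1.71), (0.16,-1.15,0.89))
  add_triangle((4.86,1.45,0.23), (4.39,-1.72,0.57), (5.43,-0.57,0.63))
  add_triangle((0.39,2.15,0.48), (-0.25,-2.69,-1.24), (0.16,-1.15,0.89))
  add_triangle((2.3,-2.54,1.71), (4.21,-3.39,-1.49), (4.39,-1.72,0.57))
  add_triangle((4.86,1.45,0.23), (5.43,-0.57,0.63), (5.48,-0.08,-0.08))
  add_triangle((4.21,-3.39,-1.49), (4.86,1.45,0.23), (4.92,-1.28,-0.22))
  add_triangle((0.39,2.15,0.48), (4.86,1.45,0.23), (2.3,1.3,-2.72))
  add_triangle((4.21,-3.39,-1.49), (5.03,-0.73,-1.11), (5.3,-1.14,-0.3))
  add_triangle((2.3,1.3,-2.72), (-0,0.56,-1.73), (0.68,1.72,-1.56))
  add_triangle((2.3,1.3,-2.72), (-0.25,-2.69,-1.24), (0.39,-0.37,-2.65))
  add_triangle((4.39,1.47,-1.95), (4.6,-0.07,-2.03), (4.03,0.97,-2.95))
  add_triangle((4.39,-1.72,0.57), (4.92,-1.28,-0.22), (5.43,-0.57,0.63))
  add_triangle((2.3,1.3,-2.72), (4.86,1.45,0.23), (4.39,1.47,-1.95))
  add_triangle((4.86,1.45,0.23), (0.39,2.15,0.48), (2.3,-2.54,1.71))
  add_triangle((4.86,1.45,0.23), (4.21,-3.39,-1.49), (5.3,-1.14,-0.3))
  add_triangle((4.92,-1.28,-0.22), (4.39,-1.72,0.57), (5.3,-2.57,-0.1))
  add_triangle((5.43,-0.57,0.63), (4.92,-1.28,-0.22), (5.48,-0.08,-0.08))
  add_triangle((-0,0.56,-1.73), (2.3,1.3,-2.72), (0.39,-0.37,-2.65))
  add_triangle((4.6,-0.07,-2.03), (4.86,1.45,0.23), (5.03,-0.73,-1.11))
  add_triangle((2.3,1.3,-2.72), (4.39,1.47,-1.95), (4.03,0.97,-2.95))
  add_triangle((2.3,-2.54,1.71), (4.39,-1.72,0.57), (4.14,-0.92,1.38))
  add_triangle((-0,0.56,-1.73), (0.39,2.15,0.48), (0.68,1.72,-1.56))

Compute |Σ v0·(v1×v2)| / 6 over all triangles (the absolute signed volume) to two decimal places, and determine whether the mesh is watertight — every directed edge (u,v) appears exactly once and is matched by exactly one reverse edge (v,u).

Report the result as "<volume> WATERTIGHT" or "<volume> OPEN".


Per-triangle v0·(v1×v2)/6:
  t1: -0.1814
  t2: +2.2735
  t3: +3.9710
  t4: +5.7619
  t5: +0.2684
  t6: +1.9761
  t7: +2.6455
  t8: +1.1255
  t9: +1.5292
  t10: -0.1263
  t11: +1.0410
  t12: +6.8049
  t13: +0.8337
  t14: +0.1490
  t15: -0.5750
  t16: +1.2700
  t17: -0.2728
  t18: -0.1822
  t19: +4.2395
  t20: +1.1202
  t21: +2.0557
  t22: +4.8893
  t23: +2.2003
  t24: +0.7235
  t25: +1.7909
  t26: +1.3703
  t27: +0.9431
  t28: +0.7056
  t29: +3.8436
  t30: -1.6506
  t31: +0.6836
  t32: +0.8491
  t33: +0.8614
  t34: +2.4863
  t35: +0.9212
  t36: +1.7352
  t37: +0.3154
Σ = +58.3953 → |volume| = 58.40

Directed edges: 111 total; 9 unmatched, e.g. (4.86,1.45,0.23)→(4.14,-0.92,1.38) → open.

58.40 OPEN


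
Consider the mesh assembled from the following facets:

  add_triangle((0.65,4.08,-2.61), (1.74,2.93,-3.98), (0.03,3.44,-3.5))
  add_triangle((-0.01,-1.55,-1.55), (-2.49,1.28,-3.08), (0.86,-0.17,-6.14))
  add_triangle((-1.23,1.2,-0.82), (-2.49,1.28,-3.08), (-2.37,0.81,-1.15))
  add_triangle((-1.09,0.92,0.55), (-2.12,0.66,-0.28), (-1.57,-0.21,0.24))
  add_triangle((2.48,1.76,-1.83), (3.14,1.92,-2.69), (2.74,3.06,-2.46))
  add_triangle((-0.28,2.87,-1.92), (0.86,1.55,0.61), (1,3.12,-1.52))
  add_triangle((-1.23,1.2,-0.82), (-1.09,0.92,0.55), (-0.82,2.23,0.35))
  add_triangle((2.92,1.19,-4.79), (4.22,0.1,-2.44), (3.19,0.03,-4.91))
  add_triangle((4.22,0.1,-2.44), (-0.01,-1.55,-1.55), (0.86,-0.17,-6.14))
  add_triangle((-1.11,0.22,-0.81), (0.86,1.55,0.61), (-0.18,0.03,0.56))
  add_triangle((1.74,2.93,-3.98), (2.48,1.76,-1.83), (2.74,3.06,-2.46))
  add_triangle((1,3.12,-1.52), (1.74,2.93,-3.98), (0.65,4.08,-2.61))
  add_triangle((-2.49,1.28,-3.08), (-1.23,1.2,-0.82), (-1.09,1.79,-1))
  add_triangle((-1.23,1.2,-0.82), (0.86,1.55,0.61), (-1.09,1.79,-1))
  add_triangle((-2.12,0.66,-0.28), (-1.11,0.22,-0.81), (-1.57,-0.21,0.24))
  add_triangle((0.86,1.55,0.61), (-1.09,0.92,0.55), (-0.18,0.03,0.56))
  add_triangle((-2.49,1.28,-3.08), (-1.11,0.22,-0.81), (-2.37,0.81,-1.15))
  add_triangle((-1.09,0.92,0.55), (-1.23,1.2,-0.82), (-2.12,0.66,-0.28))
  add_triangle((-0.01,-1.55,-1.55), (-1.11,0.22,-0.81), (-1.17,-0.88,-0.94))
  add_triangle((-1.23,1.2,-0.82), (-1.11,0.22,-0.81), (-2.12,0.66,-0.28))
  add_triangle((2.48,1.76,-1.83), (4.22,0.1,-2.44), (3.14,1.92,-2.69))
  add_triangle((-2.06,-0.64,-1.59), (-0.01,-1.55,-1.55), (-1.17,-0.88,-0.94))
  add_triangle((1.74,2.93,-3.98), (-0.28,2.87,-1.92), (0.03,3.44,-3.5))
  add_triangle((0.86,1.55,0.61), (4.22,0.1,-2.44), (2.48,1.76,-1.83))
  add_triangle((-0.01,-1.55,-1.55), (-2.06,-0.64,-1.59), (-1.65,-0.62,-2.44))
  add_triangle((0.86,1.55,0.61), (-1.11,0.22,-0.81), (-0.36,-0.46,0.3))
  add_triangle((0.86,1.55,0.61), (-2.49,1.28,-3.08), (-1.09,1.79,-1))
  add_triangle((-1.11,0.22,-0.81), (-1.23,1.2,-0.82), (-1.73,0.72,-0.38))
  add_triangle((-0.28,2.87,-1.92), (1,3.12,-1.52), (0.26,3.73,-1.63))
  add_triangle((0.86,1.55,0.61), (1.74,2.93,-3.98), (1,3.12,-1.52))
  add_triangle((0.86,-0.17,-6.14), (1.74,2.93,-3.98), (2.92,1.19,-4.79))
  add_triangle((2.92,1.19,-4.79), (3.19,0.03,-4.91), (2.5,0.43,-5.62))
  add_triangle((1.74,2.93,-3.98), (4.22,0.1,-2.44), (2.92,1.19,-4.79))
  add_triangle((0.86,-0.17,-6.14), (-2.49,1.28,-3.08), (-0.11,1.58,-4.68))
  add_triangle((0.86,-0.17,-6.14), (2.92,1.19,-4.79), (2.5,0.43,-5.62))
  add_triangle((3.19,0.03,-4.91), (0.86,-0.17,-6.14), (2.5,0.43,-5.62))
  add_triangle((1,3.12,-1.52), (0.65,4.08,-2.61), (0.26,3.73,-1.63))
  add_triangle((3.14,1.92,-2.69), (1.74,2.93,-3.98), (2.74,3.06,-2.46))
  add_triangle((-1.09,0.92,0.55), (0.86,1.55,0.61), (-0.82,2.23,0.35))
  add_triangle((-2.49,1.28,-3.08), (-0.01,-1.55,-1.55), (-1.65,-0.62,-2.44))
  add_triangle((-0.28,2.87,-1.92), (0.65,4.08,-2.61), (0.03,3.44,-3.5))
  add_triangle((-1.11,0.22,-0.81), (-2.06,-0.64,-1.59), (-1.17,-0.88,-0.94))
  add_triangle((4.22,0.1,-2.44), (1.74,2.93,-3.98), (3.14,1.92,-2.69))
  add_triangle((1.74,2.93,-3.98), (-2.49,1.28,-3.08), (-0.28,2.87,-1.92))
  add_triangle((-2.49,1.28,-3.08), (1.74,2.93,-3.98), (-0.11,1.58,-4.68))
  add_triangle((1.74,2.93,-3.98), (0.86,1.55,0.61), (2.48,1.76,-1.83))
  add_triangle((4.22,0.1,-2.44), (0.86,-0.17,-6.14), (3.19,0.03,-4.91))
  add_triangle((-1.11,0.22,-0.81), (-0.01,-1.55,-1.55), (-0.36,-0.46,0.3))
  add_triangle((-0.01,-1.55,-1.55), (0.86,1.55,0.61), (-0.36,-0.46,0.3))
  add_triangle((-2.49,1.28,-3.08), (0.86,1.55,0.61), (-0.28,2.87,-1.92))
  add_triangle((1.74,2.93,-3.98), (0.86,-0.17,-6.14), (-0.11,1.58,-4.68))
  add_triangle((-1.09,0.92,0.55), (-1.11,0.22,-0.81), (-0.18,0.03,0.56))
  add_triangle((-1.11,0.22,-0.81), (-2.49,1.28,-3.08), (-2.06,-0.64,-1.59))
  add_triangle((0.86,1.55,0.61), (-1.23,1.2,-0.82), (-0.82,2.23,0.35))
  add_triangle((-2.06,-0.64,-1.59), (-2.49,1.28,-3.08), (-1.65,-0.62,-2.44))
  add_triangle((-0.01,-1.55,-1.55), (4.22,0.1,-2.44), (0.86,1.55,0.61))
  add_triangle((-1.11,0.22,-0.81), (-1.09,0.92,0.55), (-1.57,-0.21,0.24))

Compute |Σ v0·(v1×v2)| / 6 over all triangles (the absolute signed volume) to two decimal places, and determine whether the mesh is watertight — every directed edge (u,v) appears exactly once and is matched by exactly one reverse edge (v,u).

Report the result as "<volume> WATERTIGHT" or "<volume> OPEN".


Per-triangle v0·(v1×v2)/6:
  t1: +1.8668
  t2: +4.8228
  t3: +0.5386
  t4: +0.2631
  t5: +0.2278
  t6: +0.7532
  t7: +0.4006
  t8: +2.5160
  t9: +5.9423
  t10: -0.2200
  t11: -0.9361
  t12: +1.1321
  t13: +0.2759
  t14: +0.1393
  t15: +0.1836
  t16: +0.2171
  t17: +0.1638
  t18: +0.3353
  t19: -0.2926
  t20: +0.2207
  t21: +0.5322
  t22: +0.2539
  t23: -0.8083
  t24: +1.7510
  t25: +0.5626
  t26: +0.1774
  t27: +0.5195
  t28: -0.1507
  t29: -0.3706
  t30: +1.0506
  t31: +5.3967
  t32: +1.0314
  t33: +3.9575
  t34: +4.0414
  t35: +0.9705
  t36: +1.2087
  t37: +0.3667
  t38: +1.6938
  t39: +0.3180
  t40: +0.6793
  t41: +0.6218
  t42: +0.0011
  t43: +2.0837
  t44: +4.4399
  t45: +3.3349
  t46: +1.9192
  t47: +0.2295
  t48: +0.3132
  t49: +0.0802
  t50: +0.7876
  t51: +4.4504
  t52: +0.0914
  t53: +0.2576
  t54: +0.4284
  t55: +0.8651
  t56: -0.4669
  t57: -0.3102
Σ = +60.8590 → |volume| = 60.86

Directed edges: 171 total; 7 unmatched, e.g. (-2.37,0.81,-1.15)→(-1.23,1.2,-0.82) → open.

60.86 OPEN


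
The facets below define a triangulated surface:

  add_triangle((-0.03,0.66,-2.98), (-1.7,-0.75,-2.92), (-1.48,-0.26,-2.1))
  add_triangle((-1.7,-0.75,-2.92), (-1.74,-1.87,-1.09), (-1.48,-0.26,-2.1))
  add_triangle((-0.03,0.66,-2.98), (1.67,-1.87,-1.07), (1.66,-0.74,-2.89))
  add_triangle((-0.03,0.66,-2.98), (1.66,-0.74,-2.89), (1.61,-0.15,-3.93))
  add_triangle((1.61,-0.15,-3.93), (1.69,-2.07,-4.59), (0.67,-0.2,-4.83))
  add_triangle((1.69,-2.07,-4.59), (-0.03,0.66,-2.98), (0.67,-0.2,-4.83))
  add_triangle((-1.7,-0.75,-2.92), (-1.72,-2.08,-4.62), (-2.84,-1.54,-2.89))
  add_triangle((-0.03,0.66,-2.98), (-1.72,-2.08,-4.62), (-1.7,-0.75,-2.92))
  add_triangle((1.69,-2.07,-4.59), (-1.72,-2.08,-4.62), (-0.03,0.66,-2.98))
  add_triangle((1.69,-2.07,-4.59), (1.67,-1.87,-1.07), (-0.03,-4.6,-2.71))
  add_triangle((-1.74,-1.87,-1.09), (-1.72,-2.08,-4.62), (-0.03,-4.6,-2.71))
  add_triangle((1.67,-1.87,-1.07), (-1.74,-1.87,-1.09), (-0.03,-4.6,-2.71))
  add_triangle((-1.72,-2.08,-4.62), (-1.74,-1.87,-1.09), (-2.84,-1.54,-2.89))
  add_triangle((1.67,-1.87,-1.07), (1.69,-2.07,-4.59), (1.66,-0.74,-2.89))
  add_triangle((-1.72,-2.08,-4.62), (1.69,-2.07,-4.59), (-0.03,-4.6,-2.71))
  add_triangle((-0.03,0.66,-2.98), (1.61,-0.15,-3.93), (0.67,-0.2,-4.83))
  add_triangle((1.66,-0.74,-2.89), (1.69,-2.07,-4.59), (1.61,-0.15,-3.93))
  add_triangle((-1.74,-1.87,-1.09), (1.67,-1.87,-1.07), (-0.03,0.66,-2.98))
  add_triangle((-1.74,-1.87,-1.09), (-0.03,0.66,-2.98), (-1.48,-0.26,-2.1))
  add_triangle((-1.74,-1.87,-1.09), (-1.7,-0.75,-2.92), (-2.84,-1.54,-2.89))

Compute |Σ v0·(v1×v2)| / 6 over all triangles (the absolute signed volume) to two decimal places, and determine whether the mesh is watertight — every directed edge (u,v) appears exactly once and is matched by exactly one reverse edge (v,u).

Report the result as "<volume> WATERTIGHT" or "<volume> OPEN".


Per-triangle v0·(v1×v2)/6:
  t1: +0.4104
  t2: +0.3495
  t3: -0.6155
  t4: -0.2746
  t5: +1.6223
  t6: +0.0067
  t7: +0.8797
  t8: +1.4139
  t9: +5.2414
  t10: +4.3882
  t11: +4.5119
  t12: +0.0570
  t13: +1.6281
  t14: +1.1824
  t15: +8.8429
  t16: +0.6761
  t17: +0.6694
  t18: -3.5719
  t19: -0.9072
  t20: -0.4665
Σ = +26.0442 → |volume| = 26.04

Directed edges: 60 total, each appears once with its reverse present → watertight.

26.04 WATERTIGHT


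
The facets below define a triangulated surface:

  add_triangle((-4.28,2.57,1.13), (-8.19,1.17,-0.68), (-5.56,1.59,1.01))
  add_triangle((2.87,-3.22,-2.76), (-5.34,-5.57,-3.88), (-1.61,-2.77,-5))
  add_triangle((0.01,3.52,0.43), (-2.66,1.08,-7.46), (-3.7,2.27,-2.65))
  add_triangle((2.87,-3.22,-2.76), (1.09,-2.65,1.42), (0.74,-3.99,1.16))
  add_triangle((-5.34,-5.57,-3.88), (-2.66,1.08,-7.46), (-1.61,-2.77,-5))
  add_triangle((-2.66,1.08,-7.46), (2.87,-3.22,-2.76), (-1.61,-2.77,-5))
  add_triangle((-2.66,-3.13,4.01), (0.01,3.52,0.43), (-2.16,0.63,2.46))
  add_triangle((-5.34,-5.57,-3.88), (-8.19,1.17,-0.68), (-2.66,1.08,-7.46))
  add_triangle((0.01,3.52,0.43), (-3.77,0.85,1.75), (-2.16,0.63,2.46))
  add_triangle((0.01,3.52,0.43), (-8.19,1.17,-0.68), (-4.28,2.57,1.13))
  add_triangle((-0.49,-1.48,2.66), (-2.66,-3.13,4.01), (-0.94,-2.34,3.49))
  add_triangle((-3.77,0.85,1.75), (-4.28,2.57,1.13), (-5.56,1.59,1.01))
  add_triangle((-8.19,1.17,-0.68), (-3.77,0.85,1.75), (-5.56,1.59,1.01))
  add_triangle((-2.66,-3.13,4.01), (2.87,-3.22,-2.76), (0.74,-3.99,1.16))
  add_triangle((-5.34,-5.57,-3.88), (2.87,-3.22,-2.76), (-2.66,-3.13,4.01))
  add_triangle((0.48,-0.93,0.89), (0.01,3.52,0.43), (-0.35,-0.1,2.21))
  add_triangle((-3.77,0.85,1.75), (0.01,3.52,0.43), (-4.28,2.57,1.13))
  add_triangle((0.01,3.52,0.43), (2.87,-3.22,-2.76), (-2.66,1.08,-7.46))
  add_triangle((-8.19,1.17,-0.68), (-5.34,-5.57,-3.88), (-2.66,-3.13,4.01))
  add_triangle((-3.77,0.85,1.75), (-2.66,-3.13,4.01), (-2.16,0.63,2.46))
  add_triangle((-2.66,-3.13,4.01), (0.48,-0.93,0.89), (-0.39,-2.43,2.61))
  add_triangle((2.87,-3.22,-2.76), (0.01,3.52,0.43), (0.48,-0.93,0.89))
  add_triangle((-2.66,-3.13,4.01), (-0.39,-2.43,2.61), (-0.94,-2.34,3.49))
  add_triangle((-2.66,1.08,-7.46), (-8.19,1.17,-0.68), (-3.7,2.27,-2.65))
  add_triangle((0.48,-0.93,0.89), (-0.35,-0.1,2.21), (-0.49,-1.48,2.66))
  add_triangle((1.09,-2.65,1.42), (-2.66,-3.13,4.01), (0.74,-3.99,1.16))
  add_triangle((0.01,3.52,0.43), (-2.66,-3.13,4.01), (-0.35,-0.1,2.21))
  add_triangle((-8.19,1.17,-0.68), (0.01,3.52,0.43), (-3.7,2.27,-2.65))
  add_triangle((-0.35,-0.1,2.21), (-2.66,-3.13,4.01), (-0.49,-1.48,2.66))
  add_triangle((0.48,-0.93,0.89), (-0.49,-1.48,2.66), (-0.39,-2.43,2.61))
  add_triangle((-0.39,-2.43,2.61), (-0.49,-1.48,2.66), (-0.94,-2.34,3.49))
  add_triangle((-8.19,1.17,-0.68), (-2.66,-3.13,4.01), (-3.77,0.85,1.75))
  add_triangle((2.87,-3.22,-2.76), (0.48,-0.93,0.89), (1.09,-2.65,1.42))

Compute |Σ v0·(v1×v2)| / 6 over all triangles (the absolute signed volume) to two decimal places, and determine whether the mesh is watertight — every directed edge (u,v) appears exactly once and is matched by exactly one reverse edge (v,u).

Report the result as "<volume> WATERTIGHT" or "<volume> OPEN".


Per-triangle v0·(v1×v2)/6:
  t1: +2.3210
  t2: +16.4781
  t3: +11.9349
  t4: +2.4529
  t5: +18.5049
  t6: +15.9646
  t7: +1.8642
  t8: +65.8614
  t9: +3.1863
  t10: +5.9924
  t11: +0.2208
  t12: +1.4031
  t13: +1.6152
  t14: +3.2795
  t15: +34.3967
  t16: +0.8351
  t17: +2.3344
  t18: +16.5210
  t19: +53.0384
  t20: +3.6647
  t21: -0.0700
  t22: +2.3653
  t23: +0.7053
  t24: +14.9693
  t25: +0.3335
  t26: +2.6337
  t27: +2.5551
  t28: +12.2814
  t29: +0.9394
  t30: +0.2617
  t31: +0.1448
  t32: +11.6828
  t33: +0.4605
Σ = +311.1323 → |volume| = 311.13

Directed edges: 99 total; 3 unmatched, e.g. (-2.66,-3.13,4.01)→(0.48,-0.93,0.89) → open.

311.13 OPEN


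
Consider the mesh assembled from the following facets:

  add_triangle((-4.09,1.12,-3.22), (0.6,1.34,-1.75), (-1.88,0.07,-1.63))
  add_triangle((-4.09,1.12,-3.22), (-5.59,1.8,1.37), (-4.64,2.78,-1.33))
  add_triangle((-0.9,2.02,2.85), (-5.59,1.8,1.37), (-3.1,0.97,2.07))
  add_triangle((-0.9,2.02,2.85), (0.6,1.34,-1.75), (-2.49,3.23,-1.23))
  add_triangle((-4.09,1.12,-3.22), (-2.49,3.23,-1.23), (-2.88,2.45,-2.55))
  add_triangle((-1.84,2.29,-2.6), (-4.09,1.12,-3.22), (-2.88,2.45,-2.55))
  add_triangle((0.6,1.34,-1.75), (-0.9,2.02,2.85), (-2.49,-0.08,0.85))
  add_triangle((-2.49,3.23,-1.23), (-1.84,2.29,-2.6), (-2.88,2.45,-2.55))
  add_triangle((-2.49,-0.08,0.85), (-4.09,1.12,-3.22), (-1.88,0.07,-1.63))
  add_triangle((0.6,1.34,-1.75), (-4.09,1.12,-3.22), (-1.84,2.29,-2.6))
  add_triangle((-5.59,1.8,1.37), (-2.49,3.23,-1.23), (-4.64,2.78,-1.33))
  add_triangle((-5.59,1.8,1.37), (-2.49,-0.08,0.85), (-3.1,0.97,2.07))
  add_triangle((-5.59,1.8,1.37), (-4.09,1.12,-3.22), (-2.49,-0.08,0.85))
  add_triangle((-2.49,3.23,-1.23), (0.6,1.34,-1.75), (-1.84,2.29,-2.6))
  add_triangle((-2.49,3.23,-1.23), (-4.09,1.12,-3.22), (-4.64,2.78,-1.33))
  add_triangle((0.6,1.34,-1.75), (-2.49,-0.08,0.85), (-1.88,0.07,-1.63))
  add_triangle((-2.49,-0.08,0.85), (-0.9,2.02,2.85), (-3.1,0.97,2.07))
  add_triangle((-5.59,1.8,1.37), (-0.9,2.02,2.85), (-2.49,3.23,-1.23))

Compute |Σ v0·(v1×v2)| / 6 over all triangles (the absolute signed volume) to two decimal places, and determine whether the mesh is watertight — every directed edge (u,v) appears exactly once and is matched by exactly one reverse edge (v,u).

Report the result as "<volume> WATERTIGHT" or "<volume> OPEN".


35.86 WATERTIGHT

Per-triangle v0·(v1×v2)/6:
  t1: +0.8276
  t2: +5.5114
  t3: +2.1812
  t4: +3.6203
  t5: +1.3180
  t6: +0.9598
  t7: -2.7076
  t8: +0.8571
  t9: +0.9300
  t10: +1.5252
  t11: +3.3768
  t12: +1.0701
  t13: +3.5128
  t14: +1.5689
  t15: +3.2836
  t16: -1.1615
  t17: +0.2684
  t18: +8.9149
Σ = +35.8569 → |volume| = 35.86

Directed edges: 54 total, each appears once with its reverse present → watertight.


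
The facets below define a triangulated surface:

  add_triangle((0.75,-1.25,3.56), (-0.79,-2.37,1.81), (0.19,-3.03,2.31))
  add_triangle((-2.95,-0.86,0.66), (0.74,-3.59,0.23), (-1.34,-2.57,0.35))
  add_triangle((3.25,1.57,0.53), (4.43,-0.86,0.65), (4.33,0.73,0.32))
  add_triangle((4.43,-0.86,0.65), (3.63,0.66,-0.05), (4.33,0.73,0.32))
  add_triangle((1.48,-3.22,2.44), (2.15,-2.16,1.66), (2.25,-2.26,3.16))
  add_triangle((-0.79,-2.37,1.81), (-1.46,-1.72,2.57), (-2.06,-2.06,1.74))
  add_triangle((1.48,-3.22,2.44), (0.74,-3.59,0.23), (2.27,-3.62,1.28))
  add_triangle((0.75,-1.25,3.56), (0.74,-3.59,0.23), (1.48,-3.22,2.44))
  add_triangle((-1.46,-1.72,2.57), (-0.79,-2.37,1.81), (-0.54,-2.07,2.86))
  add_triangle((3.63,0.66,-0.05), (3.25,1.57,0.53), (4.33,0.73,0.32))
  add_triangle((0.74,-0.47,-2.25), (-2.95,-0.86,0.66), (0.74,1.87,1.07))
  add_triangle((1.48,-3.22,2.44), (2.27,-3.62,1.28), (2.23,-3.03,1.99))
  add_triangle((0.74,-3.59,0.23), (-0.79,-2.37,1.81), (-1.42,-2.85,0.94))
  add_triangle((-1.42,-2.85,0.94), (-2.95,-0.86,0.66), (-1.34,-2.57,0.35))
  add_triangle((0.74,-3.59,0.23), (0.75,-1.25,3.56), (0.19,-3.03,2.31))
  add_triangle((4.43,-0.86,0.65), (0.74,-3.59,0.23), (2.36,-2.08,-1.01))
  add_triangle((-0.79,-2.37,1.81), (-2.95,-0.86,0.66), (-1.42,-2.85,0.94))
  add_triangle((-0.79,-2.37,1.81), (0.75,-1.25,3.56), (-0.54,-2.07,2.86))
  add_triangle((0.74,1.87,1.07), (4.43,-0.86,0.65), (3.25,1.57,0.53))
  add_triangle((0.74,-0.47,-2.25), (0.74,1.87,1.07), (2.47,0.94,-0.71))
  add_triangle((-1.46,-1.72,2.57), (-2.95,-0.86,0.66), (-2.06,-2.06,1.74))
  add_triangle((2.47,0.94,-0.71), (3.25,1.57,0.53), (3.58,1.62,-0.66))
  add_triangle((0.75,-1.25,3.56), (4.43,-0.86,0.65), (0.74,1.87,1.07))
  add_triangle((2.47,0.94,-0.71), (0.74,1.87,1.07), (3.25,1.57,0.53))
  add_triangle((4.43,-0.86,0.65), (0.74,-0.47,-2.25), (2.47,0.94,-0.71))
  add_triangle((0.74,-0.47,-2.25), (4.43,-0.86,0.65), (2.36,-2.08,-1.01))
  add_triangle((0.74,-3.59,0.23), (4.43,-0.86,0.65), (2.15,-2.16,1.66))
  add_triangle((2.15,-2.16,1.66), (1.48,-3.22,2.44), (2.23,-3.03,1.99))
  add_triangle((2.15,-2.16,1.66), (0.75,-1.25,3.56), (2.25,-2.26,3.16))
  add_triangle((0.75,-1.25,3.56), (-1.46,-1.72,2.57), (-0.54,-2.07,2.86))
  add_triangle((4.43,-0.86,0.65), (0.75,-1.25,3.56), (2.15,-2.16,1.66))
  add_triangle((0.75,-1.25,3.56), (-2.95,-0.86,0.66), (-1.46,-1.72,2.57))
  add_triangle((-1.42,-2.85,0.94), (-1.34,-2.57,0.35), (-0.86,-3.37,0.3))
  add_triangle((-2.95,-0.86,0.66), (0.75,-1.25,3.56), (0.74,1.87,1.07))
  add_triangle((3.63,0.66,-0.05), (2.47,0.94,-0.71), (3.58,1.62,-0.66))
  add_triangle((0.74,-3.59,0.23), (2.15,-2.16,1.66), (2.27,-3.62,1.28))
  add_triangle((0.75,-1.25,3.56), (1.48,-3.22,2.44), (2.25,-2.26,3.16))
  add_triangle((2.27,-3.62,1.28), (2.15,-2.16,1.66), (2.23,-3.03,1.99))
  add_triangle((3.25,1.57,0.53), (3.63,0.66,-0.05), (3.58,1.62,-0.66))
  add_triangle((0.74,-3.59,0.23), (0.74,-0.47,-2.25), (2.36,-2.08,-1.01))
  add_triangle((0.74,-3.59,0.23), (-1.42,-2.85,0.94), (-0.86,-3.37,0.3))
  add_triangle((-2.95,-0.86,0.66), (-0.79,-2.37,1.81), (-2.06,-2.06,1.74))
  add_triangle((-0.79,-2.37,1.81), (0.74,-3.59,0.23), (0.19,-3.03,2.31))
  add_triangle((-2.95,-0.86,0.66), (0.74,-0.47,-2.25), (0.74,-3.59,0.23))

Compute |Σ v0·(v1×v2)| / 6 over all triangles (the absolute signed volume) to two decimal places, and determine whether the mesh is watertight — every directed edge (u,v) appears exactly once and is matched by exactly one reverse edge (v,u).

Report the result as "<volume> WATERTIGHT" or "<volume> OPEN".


Per-triangle v0·(v1×v2)/6:
  t1: +1.2368
  t2: -0.3299
  t3: +0.5740
  t4: +0.3579
  t5: +0.8838
  t6: +0.6232
  t7: +1.5247
  t8: +1.0416
  t9: +0.5224
  t10: +0.2448
  t11: +1.2788
  t12: +0.5579
  t13: +1.4123
  t14: +0.6067
  t15: +1.5281
  t16: +3.5965
  t17: +1.3015
  t18: +0.4351
  t19: +1.4833
  t20: +0.9353
  t21: +0.7957
  t22: -0.1046
  t23: +5.9132
  t24: +0.7815
  t25: +2.7303
  t26: +2.4975
  t27: +3.2650
  t28: +0.2005
  t29: -0.2536
  t30: +0.7114
  t31: +3.3425
  t32: +0.7525
  t33: +0.2166
  t34: +3.9242
  t35: +0.2150
  t36: -0.3183
  t37: +1.5621
  t38: +0.2625
  t39: +0.6987
  t40: +2.1948
  t41: +0.6035
  t42: +0.1737
  t43: +1.1875
  t44: +4.0337
Σ = +55.2005 → |volume| = 55.20

Directed edges: 132 total; 6 unmatched, e.g. (0.74,-3.59,0.23)→(-1.34,-2.57,0.35) → open.

55.20 OPEN


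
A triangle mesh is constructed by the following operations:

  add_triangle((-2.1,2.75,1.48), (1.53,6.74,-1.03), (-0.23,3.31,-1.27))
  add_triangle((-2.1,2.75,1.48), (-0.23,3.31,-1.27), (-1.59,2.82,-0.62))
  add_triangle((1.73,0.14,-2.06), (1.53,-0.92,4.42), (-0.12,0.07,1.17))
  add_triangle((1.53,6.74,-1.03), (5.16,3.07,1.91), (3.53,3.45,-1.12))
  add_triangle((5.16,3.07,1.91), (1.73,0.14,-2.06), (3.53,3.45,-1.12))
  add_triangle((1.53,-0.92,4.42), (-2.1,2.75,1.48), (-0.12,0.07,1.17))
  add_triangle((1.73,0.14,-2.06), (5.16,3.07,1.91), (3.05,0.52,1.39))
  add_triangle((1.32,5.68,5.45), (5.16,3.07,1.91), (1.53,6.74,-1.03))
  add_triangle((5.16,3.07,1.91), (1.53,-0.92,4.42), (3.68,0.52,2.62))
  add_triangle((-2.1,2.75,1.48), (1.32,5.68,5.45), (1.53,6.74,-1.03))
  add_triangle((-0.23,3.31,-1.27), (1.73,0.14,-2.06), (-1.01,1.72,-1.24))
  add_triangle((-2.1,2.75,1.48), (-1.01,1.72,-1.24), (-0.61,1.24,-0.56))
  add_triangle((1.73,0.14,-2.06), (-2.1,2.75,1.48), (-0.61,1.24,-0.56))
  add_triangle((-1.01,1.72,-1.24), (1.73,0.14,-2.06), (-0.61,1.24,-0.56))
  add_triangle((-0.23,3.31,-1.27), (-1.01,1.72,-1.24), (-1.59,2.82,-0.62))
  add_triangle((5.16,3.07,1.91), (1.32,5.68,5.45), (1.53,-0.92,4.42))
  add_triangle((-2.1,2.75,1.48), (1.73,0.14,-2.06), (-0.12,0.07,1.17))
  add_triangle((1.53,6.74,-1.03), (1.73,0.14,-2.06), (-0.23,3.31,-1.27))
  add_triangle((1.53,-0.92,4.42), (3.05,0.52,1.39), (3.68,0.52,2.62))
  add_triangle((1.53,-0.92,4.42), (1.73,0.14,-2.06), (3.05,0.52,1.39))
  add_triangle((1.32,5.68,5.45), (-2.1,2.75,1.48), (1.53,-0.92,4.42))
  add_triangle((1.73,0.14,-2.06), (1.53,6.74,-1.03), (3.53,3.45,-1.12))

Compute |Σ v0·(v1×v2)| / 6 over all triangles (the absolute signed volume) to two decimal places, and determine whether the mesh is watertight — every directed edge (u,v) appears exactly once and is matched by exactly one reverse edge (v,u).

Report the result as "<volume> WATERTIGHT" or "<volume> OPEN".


126.40 OPEN

Per-triangle v0·(v1×v2)/6:
  t1: +4.4334
  t2: +1.4631
  t3: -0.4526
  t4: +10.3131
  t5: +4.9905
  t6: +0.5793
  t7: +3.2062
  t8: +31.5938
  t9: +3.5529
  t10: +19.4001
  t11: +1.5423
  t12: -0.1637
  t13: -0.7036
  t14: -0.2398
  t15: +0.6731
  t16: +24.0311
  t17: -0.8882
  t18: +3.7052
  t19: +0.3627
  t20: +2.0030
  t21: +11.8373
  t22: +5.1595
Σ = +126.3988 → |volume| = 126.40

Directed edges: 66 total; 6 unmatched, e.g. (-1.59,2.82,-0.62)→(-2.1,2.75,1.48) → open.


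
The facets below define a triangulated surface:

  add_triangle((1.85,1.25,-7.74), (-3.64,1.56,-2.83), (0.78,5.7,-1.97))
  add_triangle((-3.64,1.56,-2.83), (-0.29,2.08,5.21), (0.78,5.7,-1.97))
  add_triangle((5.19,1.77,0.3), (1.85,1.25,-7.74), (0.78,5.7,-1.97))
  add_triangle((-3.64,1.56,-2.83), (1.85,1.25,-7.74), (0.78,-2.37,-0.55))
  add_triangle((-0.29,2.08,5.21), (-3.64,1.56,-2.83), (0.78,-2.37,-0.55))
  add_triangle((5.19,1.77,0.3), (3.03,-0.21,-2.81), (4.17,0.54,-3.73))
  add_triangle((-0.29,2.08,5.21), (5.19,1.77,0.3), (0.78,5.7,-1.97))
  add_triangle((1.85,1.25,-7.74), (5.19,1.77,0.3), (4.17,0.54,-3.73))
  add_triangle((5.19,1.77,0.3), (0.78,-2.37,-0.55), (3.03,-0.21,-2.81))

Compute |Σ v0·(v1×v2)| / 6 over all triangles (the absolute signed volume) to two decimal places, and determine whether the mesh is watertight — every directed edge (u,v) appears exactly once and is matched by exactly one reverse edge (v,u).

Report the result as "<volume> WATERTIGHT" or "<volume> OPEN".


151.92 OPEN

Per-triangle v0·(v1×v2)/6:
  t1: +30.4070
  t2: +22.9550
  t3: +35.8047
  t4: +12.7684
  t5: +5.3407
  t6: +1.9930
  t7: +28.3658
  t8: +8.1141
  t9: +6.1666
Σ = +151.9153 → |volume| = 151.92

Directed edges: 27 total; 7 unmatched, e.g. (1.85,1.25,-7.74)→(0.78,-2.37,-0.55) → open.


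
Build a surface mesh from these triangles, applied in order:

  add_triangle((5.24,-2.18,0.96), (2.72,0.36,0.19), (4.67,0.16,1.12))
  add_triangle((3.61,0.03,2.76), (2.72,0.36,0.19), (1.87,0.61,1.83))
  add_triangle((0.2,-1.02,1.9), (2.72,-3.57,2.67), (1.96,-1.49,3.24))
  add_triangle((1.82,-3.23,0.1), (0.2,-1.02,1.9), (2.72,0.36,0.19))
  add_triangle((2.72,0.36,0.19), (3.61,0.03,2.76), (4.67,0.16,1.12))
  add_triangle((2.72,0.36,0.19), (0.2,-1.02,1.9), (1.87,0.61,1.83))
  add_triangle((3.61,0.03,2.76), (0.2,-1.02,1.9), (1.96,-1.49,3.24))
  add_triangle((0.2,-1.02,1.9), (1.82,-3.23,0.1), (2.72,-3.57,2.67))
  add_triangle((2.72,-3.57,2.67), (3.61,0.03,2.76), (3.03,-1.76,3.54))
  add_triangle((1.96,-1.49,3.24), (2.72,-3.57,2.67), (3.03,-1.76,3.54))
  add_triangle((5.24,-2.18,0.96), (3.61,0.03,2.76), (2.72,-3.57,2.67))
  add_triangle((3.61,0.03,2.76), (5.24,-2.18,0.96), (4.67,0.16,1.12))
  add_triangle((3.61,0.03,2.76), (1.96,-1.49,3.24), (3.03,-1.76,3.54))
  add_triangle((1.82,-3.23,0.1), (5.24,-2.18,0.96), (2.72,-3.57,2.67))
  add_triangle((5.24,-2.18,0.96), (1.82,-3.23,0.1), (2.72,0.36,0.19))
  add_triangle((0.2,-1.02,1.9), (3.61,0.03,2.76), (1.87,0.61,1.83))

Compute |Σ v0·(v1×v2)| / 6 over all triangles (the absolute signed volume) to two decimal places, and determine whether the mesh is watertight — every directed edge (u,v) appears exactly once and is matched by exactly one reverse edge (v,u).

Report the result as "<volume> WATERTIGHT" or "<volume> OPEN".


Per-triangle v0·(v1×v2)/6:
  t1: +0.9107
  t2: +0.7571
  t3: +1.2880
  t4: -2.9805
  t5: +0.3597
  t6: -1.1161
  t7: +0.5129
  t8: +1.2289
  t9: +2.0103
  t10: +1.0450
  t11: +7.3744
  t12: +3.5004
  t13: +0.7617
  t14: +5.1871
  t15: +0.9699
  t16: +0.8709
Σ = +22.6804 → |volume| = 22.68

Directed edges: 48 total, each appears once with its reverse present → watertight.

22.68 WATERTIGHT


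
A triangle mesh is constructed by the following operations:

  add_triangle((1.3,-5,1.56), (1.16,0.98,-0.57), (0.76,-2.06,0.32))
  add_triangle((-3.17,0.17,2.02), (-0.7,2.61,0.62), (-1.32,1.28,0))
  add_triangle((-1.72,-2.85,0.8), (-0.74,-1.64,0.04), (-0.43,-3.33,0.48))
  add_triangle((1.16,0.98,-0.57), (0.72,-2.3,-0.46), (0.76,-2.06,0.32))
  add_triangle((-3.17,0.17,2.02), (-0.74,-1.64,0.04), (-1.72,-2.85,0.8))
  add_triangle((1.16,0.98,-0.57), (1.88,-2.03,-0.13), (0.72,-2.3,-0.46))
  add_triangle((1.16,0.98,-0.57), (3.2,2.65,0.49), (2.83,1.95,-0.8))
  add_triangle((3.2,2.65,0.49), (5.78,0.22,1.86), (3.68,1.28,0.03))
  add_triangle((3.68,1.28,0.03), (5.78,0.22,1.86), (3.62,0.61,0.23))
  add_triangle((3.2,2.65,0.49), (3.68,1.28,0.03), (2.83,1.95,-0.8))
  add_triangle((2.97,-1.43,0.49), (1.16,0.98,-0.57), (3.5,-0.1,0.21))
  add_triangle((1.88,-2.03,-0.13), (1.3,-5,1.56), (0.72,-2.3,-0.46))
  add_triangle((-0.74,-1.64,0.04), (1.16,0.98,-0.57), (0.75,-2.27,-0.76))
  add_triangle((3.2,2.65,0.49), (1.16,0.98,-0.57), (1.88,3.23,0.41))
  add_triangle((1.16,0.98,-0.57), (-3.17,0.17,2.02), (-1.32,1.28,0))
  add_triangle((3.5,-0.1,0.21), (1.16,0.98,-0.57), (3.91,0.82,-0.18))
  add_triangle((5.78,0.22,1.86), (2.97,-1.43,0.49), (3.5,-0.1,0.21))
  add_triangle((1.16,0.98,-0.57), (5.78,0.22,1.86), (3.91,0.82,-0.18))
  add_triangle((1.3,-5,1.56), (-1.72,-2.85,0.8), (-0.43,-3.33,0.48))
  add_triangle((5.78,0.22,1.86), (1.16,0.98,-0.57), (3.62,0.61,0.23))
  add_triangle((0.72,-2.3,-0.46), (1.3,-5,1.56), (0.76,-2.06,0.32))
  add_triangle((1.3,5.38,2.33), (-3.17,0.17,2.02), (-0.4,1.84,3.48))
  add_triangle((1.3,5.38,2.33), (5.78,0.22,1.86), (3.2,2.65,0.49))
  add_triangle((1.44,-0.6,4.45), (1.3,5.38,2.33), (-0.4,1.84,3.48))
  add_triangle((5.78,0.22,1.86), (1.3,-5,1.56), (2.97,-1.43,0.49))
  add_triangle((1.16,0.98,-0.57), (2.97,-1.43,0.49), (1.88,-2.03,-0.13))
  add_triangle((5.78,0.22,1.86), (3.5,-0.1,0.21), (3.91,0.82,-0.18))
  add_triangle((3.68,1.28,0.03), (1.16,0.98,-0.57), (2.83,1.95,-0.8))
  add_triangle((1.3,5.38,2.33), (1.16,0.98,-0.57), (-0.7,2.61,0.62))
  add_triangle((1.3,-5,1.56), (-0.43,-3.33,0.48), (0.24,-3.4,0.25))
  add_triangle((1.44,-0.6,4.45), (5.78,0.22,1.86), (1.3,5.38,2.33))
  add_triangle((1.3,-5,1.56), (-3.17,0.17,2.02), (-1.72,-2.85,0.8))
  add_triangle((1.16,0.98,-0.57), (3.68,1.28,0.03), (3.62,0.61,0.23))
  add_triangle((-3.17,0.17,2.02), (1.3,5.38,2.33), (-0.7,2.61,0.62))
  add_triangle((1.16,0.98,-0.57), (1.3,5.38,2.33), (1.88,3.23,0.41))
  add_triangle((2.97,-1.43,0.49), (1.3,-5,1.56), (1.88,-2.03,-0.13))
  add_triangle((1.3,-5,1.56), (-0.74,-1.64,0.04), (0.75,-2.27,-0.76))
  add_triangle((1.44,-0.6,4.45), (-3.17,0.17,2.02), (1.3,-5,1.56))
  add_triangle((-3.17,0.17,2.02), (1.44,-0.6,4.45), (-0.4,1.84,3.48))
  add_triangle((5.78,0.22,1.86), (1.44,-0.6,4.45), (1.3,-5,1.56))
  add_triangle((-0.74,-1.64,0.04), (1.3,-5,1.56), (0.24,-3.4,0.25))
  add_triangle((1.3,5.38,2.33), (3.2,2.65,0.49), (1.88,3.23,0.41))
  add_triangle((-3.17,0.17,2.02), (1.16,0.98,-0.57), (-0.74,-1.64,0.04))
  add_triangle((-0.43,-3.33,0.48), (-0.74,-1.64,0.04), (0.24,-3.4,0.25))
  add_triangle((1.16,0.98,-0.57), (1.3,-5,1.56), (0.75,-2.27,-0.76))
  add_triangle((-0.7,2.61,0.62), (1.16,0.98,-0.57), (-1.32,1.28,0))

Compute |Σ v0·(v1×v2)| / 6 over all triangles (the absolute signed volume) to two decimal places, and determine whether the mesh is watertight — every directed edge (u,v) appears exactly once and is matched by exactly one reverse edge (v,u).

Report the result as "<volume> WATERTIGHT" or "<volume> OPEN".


113.86 WATERTIGHT

Per-triangle v0·(v1×v2)/6:
  t1: -0.3311
  t2: +1.2543
  t3: +0.2615
  t4: -0.4454
  t5: +0.4081
  t6: +0.5206
  t7: +0.1697
  t8: +2.2184
  t9: +0.5016
  t10: +1.0506
  t11: +0.3176
  t12: +1.2494
  t13: +0.1049
  t14: +0.6684
  t15: -0.5712
  t16: +0.1026
  t17: +1.2574
  t18: +0.6867
  t19: +1.0500
  t20: -0.4138
  t21: -0.1874
  t22: +6.2514
  t23: +7.4275
  t24: +7.3802
  t25: +3.9626
  t26: +0.7591
  t27: +0.9156
  t28: +0.0522
  t29: +1.6090
  t30: +0.5756
  t31: +21.6774
  t32: +4.4838
  t33: +0.1598
  t34: +3.7918
  t35: +0.1618
  t36: +1.7022
  t37: +1.4899
  t38: +13.3220
  t39: +6.0480
  t40: +18.6720
  t41: -0.5350
  t42: +1.6212
  t43: +0.0875
  t44: +0.1444
  t45: +1.6959
  t46: +0.5293
Σ = +113.8581 → |volume| = 113.86

Directed edges: 138 total, each appears once with its reverse present → watertight.
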